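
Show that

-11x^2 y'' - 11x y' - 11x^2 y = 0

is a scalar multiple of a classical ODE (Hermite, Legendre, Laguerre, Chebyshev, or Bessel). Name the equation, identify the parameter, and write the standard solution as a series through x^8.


All three coefficients share the factor -11; dividing through by -11 gives  x^2 y'' + x y' + x^2 y = 0.
This matches the Bessel equation x^2 y'' + x y' + (x^2 - nu^2) y = 0 with nu^2 = 0, so nu = 0; the solution bounded at x = 0 is J_0(x).
Frobenius at x = 0: indicial roots ±nu; for r = nu the recurrence k(k + 2nu) c_k = -c_{k-2} gives the standard series J_nu(x) = sum_{k>=0} (-1)^k / (k! (k+nu)!) (x/2)^(2k+nu). Evaluate the first 5 terms:
  k = 0: (-1)^0 / (0! * 0! * 2^0) x^0 = 1/(1*1*1) x^0 = (1) x^0
  k = 1: (-1)^1 / (1! * 1! * 2^2) x^2 = -1/(1*1*4) x^2 = (-1/4) x^2
  k = 2: (-1)^2 / (2! * 2! * 2^4) x^4 = 1/(2*2*16) x^4 = (1/64) x^4
  k = 3: (-1)^3 / (3! * 3! * 2^6) x^6 = -1/(6*6*64) x^6 = (-1/2304) x^6
  k = 4: (-1)^4 / (4! * 4! * 2^8) x^8 = 1/(24*24*256) x^8 = (1/147456) x^8
Hence J_0(x) = x^8/147456 - x^6/2304 + x^4/64 - x^2/4 + 1 + ....

J_0(x); series = x^8/147456 - x^6/2304 + x^4/64 - x^2/4 + 1


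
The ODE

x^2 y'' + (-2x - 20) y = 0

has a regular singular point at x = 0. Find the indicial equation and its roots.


Divide by x^2 to reach normal form y'' + P_1(x) y' + P_2(x) y = 0 with P_1(x) = 0 and P_2(x) = -2/x - 20/x^2.
x = 0 is a singular point because the y-coefficient -2/x - 20/x^2 has a pole at x = 0.
It is a regular singular point because x P_1(x) = p(x) = 0 and x^2 P_2(x) = q(x) = -2x - 20 are polynomials, hence analytic at x = 0.
p(0) = 0,  q(0) = -20.
Indicial equation: r(r-1) + p(0) r + q(0) = 0, i.e. r^2 + (p(0) - 1) r + q(0) = 0, i.e. r^2 - 1 r - 20 = 0.
Discriminant: (-1)^2 - 4(-20) = 81, so r = (1 ± 9)/2.
Solving: r_1 = 5, r_2 = -4.

indicial: r^2 - 1 r - 20 = 0; roots r_1 = 5, r_2 = -4


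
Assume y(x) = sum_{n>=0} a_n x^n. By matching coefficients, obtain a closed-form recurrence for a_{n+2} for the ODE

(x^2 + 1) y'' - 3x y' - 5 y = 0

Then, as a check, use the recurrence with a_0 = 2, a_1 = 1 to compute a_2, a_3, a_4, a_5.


Substitute y = sum_n a_n x^n.
(1 + 1 x^2) y'' contributes (n+2)(n+1) a_{n+2} + n(n-1) a_n at x^n.
-3 x y'(x) contributes -3 n a_n at x^n.
-5 y(x) contributes -5 a_n at x^n.
Matching x^n: (n+2)(n+1) a_{n+2} + (n(n-1) - 3 n - 5) a_n = 0.
Thus a_{n+2} = (-n(n-1) + 3 n + 5) / ((n+1)(n+2)) * a_n.

Check with a_0 = 2, a_1 = 1 (apply the recurrence for n = 0, 1, 2, 3): a_0 = 2, a_1 = 1, a_2 = 5, a_3 = 4/3, a_4 = 15/4, a_5 = 8/15.

a_(n+2) = (-n(n-1) + 3 n + 5) / ((n+1)(n+2)) * a_n; check: a_0 = 2, a_1 = 1, a_2 = 5, a_3 = 4/3, a_4 = 15/4, a_5 = 8/15


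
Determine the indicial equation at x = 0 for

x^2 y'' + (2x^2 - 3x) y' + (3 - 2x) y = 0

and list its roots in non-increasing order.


Divide by x^2 to reach normal form y'' + P_1(x) y' + P_2(x) y = 0 with P_1(x) = 2 - 3/x and P_2(x) = -2/x + 3/x^2.
x = 0 is a singular point because the y'-coefficient 2 - 3/x has a pole at x = 0 and the y-coefficient -2/x + 3/x^2 has a pole at x = 0.
It is a regular singular point because x P_1(x) = p(x) = 2x - 3 and x^2 P_2(x) = q(x) = 3 - 2x are polynomials, hence analytic at x = 0.
p(0) = -3,  q(0) = 3.
Indicial equation: r(r-1) + p(0) r + q(0) = 0, i.e. r^2 + (p(0) - 1) r + q(0) = 0, i.e. r^2 - 4 r + 3 = 0.
Discriminant: (-4)^2 - 4(3) = 4, so r = (4 ± 2)/2.
Solving: r_1 = 3, r_2 = 1.

indicial: r^2 - 4 r + 3 = 0; roots r_1 = 3, r_2 = 1


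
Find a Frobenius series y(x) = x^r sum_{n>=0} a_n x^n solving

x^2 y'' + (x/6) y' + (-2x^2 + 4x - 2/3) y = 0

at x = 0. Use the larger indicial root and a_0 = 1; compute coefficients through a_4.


Write in Frobenius form y'' + (p(x)/x) y' + (q(x)/x^2) y = 0:
  p(x) = 1/6,  q(x) = -2x^2 + 4x - 2/3.
Indicial equation: r(r-1) + (1/6) r + (-2/3) = 0 -> roots r_1 = 4/3, r_2 = -1/2.
Take r = r_1 = 4/3. Let y(x) = x^r sum_{n>=0} a_n x^n with a_0 = 1.
Substitute y = x^r sum a_n x^n and match x^{r+n}. The recurrence is
  D(n) a_n + 4 a_{n-1} - 2 a_{n-2} = 0,  where D(n) = (r+n)(r+n-1) + (1/6)(r+n) + (-2/3).
  a_n = [-4 a_{n-1} + 2 a_{n-2}] / D(n).
Since the indicial polynomial factors as (r - r_1)(r - r_2), D(n) = (r_1 + n - r_1)(r_1 + n - r_2) = n(n + 11/6).
Evaluating step by step (a_0 = 1):
  n = 1: D(1) = 1(1 + 11/6) = 17/6; numerator = -4(1) = -4; a_1 = (-4)/(17/6) = -24/17
  n = 2: D(2) = 2(2 + 11/6) = 23/3; numerator = -4(-24/17) + 2(1) = 130/17; a_2 = (130/17)/(23/3) = 390/391
  n = 3: D(3) = 3(3 + 11/6) = 29/2; numerator = -4(390/391) + 2(-24/17) = -2664/391; a_3 = (-2664/391)/(29/2) = -5328/11339
  n = 4: D(4) = 4(4 + 11/6) = 70/3; numerator = -4(-5328/11339) + 2(390/391) = 43932/11339; a_4 = (43932/11339)/(70/3) = 9414/56695

r = 4/3; a_0 = 1; a_1 = -24/17; a_2 = 390/391; a_3 = -5328/11339; a_4 = 9414/56695


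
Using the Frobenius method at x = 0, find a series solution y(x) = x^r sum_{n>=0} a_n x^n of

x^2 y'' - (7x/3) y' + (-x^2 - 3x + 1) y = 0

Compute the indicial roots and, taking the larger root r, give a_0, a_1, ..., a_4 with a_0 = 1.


Write in Frobenius form y'' + (p(x)/x) y' + (q(x)/x^2) y = 0:
  p(x) = -7/3,  q(x) = -x^2 - 3x + 1.
Indicial equation: r(r-1) + (-7/3) r + (1) = 0 -> roots r_1 = 3, r_2 = 1/3.
Take r = r_1 = 3. Let y(x) = x^r sum_{n>=0} a_n x^n with a_0 = 1.
Substitute y = x^r sum a_n x^n and match x^{r+n}. The recurrence is
  D(n) a_n - 3 a_{n-1} - 1 a_{n-2} = 0,  where D(n) = (r+n)(r+n-1) + (-7/3)(r+n) + (1).
  a_n = [3 a_{n-1} + 1 a_{n-2}] / D(n).
Since the indicial polynomial factors as (r - r_1)(r - r_2), D(n) = (r_1 + n - r_1)(r_1 + n - r_2) = n(n + 8/3).
Evaluating step by step (a_0 = 1):
  n = 1: D(1) = 1(1 + 8/3) = 11/3; numerator = 3(1) = 3; a_1 = (3)/(11/3) = 9/11
  n = 2: D(2) = 2(2 + 8/3) = 28/3; numerator = 3(9/11) + 1(1) = 38/11; a_2 = (38/11)/(28/3) = 57/154
  n = 3: D(3) = 3(3 + 8/3) = 17; numerator = 3(57/154) + 1(9/11) = 27/14; a_3 = (27/14)/(17) = 27/238
  n = 4: D(4) = 4(4 + 8/3) = 80/3; numerator = 3(27/238) + 1(57/154) = 930/1309; a_4 = (930/1309)/(80/3) = 279/10472

r = 3; a_0 = 1; a_1 = 9/11; a_2 = 57/154; a_3 = 27/238; a_4 = 279/10472


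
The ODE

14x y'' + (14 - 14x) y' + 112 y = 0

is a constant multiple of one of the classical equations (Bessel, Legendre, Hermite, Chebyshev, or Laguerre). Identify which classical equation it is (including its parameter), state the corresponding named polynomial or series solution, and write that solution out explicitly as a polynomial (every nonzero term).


All three coefficients share the factor 14; dividing through by 14 gives  x y'' + (1 - x) y' + 8 y = 0.
This matches the Laguerre equation x y'' + (1 - x) y' + n y = 0 with n = 8; the polynomial solution is L_8(x).
With y = sum_k a_k x^k, matching x^k gives (k+1)k a_{k+1} + (k+1) a_{k+1} - k a_k + n a_k = 0, i.e. (k+1)^2 a_{k+1} = (k - n) a_k = (k - 8) a_k. The right side vanishes at k = 8, so the series terminates at degree 8.
Standard normalization L_n(0) = 1 gives a_0 = 1. Work upward with a_{k+1} = (k - 8) a_k / (k+1)^2:
  a_1 = (0 - 8)(1) / 1^2 = -8/1 = -8
  a_2 = (1 - 8)(-8) / 2^2 = 56/4 = 14
  a_3 = (2 - 8)(14) / 3^2 = -84/9 = -28/3
  a_4 = (3 - 8)(-28/3) / 4^2 = (140/3)/16 = 35/12
  a_5 = (4 - 8)(35/12) / 5^2 = (-35/3)/25 = -7/15
  a_6 = (5 - 8)(-7/15) / 6^2 = (7/5)/36 = 7/180
  a_7 = (6 - 8)(7/180) / 7^2 = (-7/90)/49 = -1/630
  a_8 = (7 - 8)(-1/630) / 8^2 = (1/630)/64 = 1/40320
Hence L_8(x) = x^8/40320 - x^7/630 + 7 x^6/180 - 7 x^5/15 + 35 x^4/12 - 28 x^3/3 + 14 x^2 - 8 x + 1.

L_8(x); series = x^8/40320 - x^7/630 + 7 x^6/180 - 7 x^5/15 + 35 x^4/12 - 28 x^3/3 + 14 x^2 - 8 x + 1


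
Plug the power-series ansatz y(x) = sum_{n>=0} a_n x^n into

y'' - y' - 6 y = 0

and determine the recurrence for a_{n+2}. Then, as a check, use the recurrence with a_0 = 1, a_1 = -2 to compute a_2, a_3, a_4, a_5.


Substitute y = sum_n a_n x^n.
y''(x) has coefficient (n+2)(n+1) a_{n+2} at x^n;
-y'(x) has coefficient -(n+1) a_{n+1} at x^n;
-6 y(x) has coefficient -6 a_n at x^n.
Matching x^n: (n+2)(n+1) a_{n+2} - (n+1) a_{n+1} - 6 a_n = 0.
Thus a_{n+2} = [(n+1) a_{n+1} + 6 a_n] / ((n+1)(n+2)).

Check with a_0 = 1, a_1 = -2 (apply the recurrence for n = 0, 1, 2, 3): a_0 = 1, a_1 = -2, a_2 = 2, a_3 = -4/3, a_4 = 2/3, a_5 = -4/15.

a_(n+2) = [(n+1) a_(n+1) + 6 a_n] / ((n+1)(n+2)); check: a_0 = 1, a_1 = -2, a_2 = 2, a_3 = -4/3, a_4 = 2/3, a_5 = -4/15


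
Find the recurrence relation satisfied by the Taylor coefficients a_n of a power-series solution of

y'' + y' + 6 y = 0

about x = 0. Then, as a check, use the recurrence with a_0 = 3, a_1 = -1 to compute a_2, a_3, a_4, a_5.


Substitute y = sum_n a_n x^n.
y''(x) has coefficient (n+2)(n+1) a_{n+2} at x^n;
y'(x) has coefficient (n+1) a_{n+1} at x^n;
6 y(x) has coefficient 6 a_n at x^n.
Matching x^n: (n+2)(n+1) a_{n+2} + (n+1) a_{n+1} + 6 a_n = 0.
Thus a_{n+2} = [-(n+1) a_{n+1} - 6 a_n] / ((n+1)(n+2)).

Check with a_0 = 3, a_1 = -1 (apply the recurrence for n = 0, 1, 2, 3): a_0 = 3, a_1 = -1, a_2 = -17/2, a_3 = 23/6, a_4 = 79/24, a_5 = -217/120.

a_(n+2) = [-(n+1) a_(n+1) - 6 a_n] / ((n+1)(n+2)); check: a_0 = 3, a_1 = -1, a_2 = -17/2, a_3 = 23/6, a_4 = 79/24, a_5 = -217/120


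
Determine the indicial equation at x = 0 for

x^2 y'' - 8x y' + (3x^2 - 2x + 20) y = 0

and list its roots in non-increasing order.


Divide by x^2 to reach normal form y'' + P_1(x) y' + P_2(x) y = 0 with P_1(x) = -8/x and P_2(x) = 3 - 2/x + 20/x^2.
x = 0 is a singular point because the y'-coefficient -8/x has a pole at x = 0 and the y-coefficient 3 - 2/x + 20/x^2 has a pole at x = 0.
It is a regular singular point because x P_1(x) = p(x) = -8 and x^2 P_2(x) = q(x) = 3x^2 - 2x + 20 are polynomials, hence analytic at x = 0.
p(0) = -8,  q(0) = 20.
Indicial equation: r(r-1) + p(0) r + q(0) = 0, i.e. r^2 + (p(0) - 1) r + q(0) = 0, i.e. r^2 - 9 r + 20 = 0.
Discriminant: (-9)^2 - 4(20) = 1, so r = (9 ± 1)/2.
Solving: r_1 = 5, r_2 = 4.

indicial: r^2 - 9 r + 20 = 0; roots r_1 = 5, r_2 = 4


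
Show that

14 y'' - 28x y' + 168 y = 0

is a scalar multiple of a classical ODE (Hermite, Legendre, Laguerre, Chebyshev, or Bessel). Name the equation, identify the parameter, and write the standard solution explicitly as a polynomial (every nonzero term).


All three coefficients share the factor 14; dividing through by 14 gives  y'' - 2x y' + 12 y = 0.
This matches the Hermite equation y'' - 2x y' + 2n y = 0 with 2n = 12, so n = 6; the polynomial solution is H_6(x).
With y = sum_k a_k x^k, matching x^k gives (k+2)(k+1) a_{k+2} = 2(k - n) a_k = 2(k - 6) a_k. The right side vanishes at k = 6, so the series with the parity of 6 terminates at degree 6.
Standard normalization: leading coefficient of H_n is 2^n, so a_6 = 2^6 = 64. Work downward with a_k = (k+1)(k+2) a_{k+2} / (2(k - n)):
  a_4 = (5)(6)(64) / (2(4 - 6)) = 1920/(-4) = -480
  a_2 = (3)(4)(-480) / (2(2 - 6)) = -5760/(-8) = 720
  a_0 = (1)(2)(720) / (2(0 - 6)) = 1440/(-12) = -120
Hence H_6(x) = 64 x^6 - 480 x^4 + 720 x^2 - 120.

H_6(x); series = 64 x^6 - 480 x^4 + 720 x^2 - 120


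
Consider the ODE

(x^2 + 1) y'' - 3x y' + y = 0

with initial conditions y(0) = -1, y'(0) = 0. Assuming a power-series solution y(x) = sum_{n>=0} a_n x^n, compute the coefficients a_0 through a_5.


Ansatz: y(x) = sum_{n>=0} a_n x^n, so y'(x) = sum_{n>=1} n a_n x^(n-1) and y''(x) = sum_{n>=2} n(n-1) a_n x^(n-2).
Substitute into P(x) y'' + Q(x) y' + R(x) y = 0 with P(x) = x^2 + 1, Q(x) = -3x, R(x) = 1, and match powers of x.
Initial conditions: a_0 = -1, a_1 = 0.
Setting the coefficient of each power of x to zero and solving order by order (substituting the coefficients already found):
  x^0: 2 a_2 + a_0 = 0  ->  2 a_2 = -a_0 = 1  ->  a_2 = 1/2
  x^1: 6 a_3 - 2 a_1 = 0  ->  6 a_3 = 2 a_1 = 0  ->  a_3 = 0
  x^2: 12 a_4 - 3 a_2 = 0  ->  12 a_4 = 3 a_2 = 3/2  ->  a_4 = 1/8
  x^3: 20 a_5 - 2 a_3 = 0  ->  20 a_5 = 2 a_3 = 0  ->  a_5 = 0
Truncated series: y(x) = -1 + (1/2) x^2 + (1/8) x^4 + O(x^6).

a_0 = -1; a_1 = 0; a_2 = 1/2; a_3 = 0; a_4 = 1/8; a_5 = 0


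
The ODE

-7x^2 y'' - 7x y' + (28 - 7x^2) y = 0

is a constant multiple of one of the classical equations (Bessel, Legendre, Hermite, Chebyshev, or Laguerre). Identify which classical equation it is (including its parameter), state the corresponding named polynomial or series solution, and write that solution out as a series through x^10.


All three coefficients share the factor -7; dividing through by -7 gives  x^2 y'' + x y' + (x^2 - 4) y = 0.
This matches the Bessel equation x^2 y'' + x y' + (x^2 - nu^2) y = 0 with nu^2 = 4, so nu = 2; the solution bounded at x = 0 is J_2(x).
Frobenius at x = 0: indicial roots ±nu; for r = nu the recurrence k(k + 2nu) c_k = -c_{k-2} gives the standard series J_nu(x) = sum_{k>=0} (-1)^k / (k! (k+nu)!) (x/2)^(2k+nu). Evaluate the first 5 terms:
  k = 0: (-1)^0 / (0! * 2! * 2^2) x^2 = 1/(1*2*4) x^2 = (1/8) x^2
  k = 1: (-1)^1 / (1! * 3! * 2^4) x^4 = -1/(1*6*16) x^4 = (-1/96) x^4
  k = 2: (-1)^2 / (2! * 4! * 2^6) x^6 = 1/(2*24*64) x^6 = (1/3072) x^6
  k = 3: (-1)^3 / (3! * 5! * 2^8) x^8 = -1/(6*120*256) x^8 = (-1/184320) x^8
  k = 4: (-1)^4 / (4! * 6! * 2^10) x^10 = 1/(24*720*1024) x^10 = (1/17694720) x^10
Hence J_2(x) = x^10/17694720 - x^8/184320 + x^6/3072 - x^4/96 + x^2/8 + ....

J_2(x); series = x^10/17694720 - x^8/184320 + x^6/3072 - x^4/96 + x^2/8


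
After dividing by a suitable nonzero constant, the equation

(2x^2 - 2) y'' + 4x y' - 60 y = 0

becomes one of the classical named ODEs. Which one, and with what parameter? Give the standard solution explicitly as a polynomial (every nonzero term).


All three coefficients share the factor -2; dividing through by -2 gives  (1 - x^2) y'' - 2x y' + 30 y = 0.
This matches the Legendre equation (1 - x^2) y'' - 2x y' + n(n+1) y = 0 (note the -2x y' term) with n(n+1) = 30, so n = 5; the polynomial solution is P_5(x).
With y = sum_k a_k x^k, matching x^k gives (k+2)(k+1) a_{k+2} = [k(k+1) - n(n+1)] a_k = (k - 5)(k + 6) a_k. The right side vanishes at k = 5, so the series with the parity of 5 terminates at degree 5.
Standard normalization (P_n(1) = 1): leading coefficient (2n)!/(2^n (n!)^2) = 3628800/(32*14400) = 63/8, so a_5 = 63/8. Work downward with a_k = (k+1)(k+2) a_{k+2} / ((k - 5)(k + 6)):
  a_3 = (4)(5)(63/8) / ((3 - 5)(3 + 6)) = (315/2)/(-18) = -35/4
  a_1 = (2)(3)(-35/4) / ((1 - 5)(1 + 6)) = (-105/2)/(-28) = 15/8
Hence P_5(x) = 63 x^5/8 - 35 x^3/4 + 15 x/8.

P_5(x); series = 63 x^5/8 - 35 x^3/4 + 15 x/8


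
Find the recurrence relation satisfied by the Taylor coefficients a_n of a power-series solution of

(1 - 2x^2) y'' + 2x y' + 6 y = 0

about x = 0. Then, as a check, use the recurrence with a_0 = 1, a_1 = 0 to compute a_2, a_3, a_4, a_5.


Substitute y = sum_n a_n x^n.
(1 - 2 x^2) y'' contributes (n+2)(n+1) a_{n+2} - 2 n(n-1) a_n at x^n.
2 x y'(x) contributes 2 n a_n at x^n.
6 y(x) contributes 6 a_n at x^n.
Matching x^n: (n+2)(n+1) a_{n+2} + (-2 n(n-1) + 2 n + 6) a_n = 0.
Thus a_{n+2} = (2 n(n-1) - 2 n - 6) / ((n+1)(n+2)) * a_n.

Check with a_0 = 1, a_1 = 0 (apply the recurrence for n = 0, 1, 2, 3): a_0 = 1, a_1 = 0, a_2 = -3, a_3 = 0, a_4 = 3/2, a_5 = 0.

a_(n+2) = (2 n(n-1) - 2 n - 6) / ((n+1)(n+2)) * a_n; check: a_0 = 1, a_1 = 0, a_2 = -3, a_3 = 0, a_4 = 3/2, a_5 = 0


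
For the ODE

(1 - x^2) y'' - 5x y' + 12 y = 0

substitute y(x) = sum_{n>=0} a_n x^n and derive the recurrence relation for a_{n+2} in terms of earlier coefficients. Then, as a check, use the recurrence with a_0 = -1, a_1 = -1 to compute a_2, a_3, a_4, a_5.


Substitute y = sum_n a_n x^n.
(1 - 1 x^2) y'' contributes (n+2)(n+1) a_{n+2} - n(n-1) a_n at x^n.
-5 x y'(x) contributes -5 n a_n at x^n.
12 y(x) contributes 12 a_n at x^n.
Matching x^n: (n+2)(n+1) a_{n+2} + (-n(n-1) - 5 n + 12) a_n = 0.
Thus a_{n+2} = (n(n-1) + 5 n - 12) / ((n+1)(n+2)) * a_n.

Check with a_0 = -1, a_1 = -1 (apply the recurrence for n = 0, 1, 2, 3): a_0 = -1, a_1 = -1, a_2 = 6, a_3 = 7/6, a_4 = 0, a_5 = 21/40.

a_(n+2) = (n(n-1) + 5 n - 12) / ((n+1)(n+2)) * a_n; check: a_0 = -1, a_1 = -1, a_2 = 6, a_3 = 7/6, a_4 = 0, a_5 = 21/40


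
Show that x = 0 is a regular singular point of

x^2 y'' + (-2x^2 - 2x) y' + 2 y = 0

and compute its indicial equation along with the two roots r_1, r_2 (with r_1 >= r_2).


Divide by x^2 to reach normal form y'' + P_1(x) y' + P_2(x) y = 0 with P_1(x) = -2 - 2/x and P_2(x) = 2/x^2.
x = 0 is a singular point because the y'-coefficient -2 - 2/x has a pole at x = 0 and the y-coefficient 2/x^2 has a pole at x = 0.
It is a regular singular point because x P_1(x) = p(x) = -2x - 2 and x^2 P_2(x) = q(x) = 2 are polynomials, hence analytic at x = 0.
p(0) = -2,  q(0) = 2.
Indicial equation: r(r-1) + p(0) r + q(0) = 0, i.e. r^2 + (p(0) - 1) r + q(0) = 0, i.e. r^2 - 3 r + 2 = 0.
Discriminant: (-3)^2 - 4(2) = 1, so r = (3 ± 1)/2.
Solving: r_1 = 2, r_2 = 1.

indicial: r^2 - 3 r + 2 = 0; roots r_1 = 2, r_2 = 1


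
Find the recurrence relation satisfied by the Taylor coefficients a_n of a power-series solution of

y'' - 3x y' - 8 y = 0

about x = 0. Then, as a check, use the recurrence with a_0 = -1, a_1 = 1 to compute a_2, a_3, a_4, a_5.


Substitute y = sum_n a_n x^n.
y''(x) has coefficient (n+2)(n+1) a_{n+2} at x^n;
-3 x y'(x) has coefficient -3 n a_n at x^n (shift);
-8 y(x) has coefficient -8 a_n at x^n.
Matching x^n: (n+2)(n+1) a_{n+2} + (-3n - 8) a_n = 0.
Thus a_{n+2} = (3n + 8) / ((n+1)(n+2)) * a_n.

Check with a_0 = -1, a_1 = 1 (apply the recurrence for n = 0, 1, 2, 3): a_0 = -1, a_1 = 1, a_2 = -4, a_3 = 11/6, a_4 = -14/3, a_5 = 187/120.

a_(n+2) = (3n + 8) / ((n+1)(n+2)) * a_n; check: a_0 = -1, a_1 = 1, a_2 = -4, a_3 = 11/6, a_4 = -14/3, a_5 = 187/120


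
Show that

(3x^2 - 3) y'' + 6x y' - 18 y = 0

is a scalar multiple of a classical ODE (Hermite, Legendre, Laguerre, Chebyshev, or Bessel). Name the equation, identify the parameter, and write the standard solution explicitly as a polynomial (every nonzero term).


All three coefficients share the factor -3; dividing through by -3 gives  (1 - x^2) y'' - 2x y' + 6 y = 0.
This matches the Legendre equation (1 - x^2) y'' - 2x y' + n(n+1) y = 0 (note the -2x y' term) with n(n+1) = 6, so n = 2; the polynomial solution is P_2(x).
With y = sum_k a_k x^k, matching x^k gives (k+2)(k+1) a_{k+2} = [k(k+1) - n(n+1)] a_k = (k - 2)(k + 3) a_k. The right side vanishes at k = 2, so the series with the parity of 2 terminates at degree 2.
Standard normalization (P_n(1) = 1): leading coefficient (2n)!/(2^n (n!)^2) = 24/(4*4) = 3/2, so a_2 = 3/2. Work downward with a_k = (k+1)(k+2) a_{k+2} / ((k - 2)(k + 3)):
  a_0 = (1)(2)(3/2) / ((0 - 2)(0 + 3)) = 3/(-6) = -1/2
Hence P_2(x) = 3 x^2/2 - 1/2.

P_2(x); series = 3 x^2/2 - 1/2


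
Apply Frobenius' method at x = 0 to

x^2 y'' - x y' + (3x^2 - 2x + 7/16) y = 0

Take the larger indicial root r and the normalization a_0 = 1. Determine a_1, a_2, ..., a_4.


Write in Frobenius form y'' + (p(x)/x) y' + (q(x)/x^2) y = 0:
  p(x) = -1,  q(x) = 3x^2 - 2x + 7/16.
Indicial equation: r(r-1) + (-1) r + (7/16) = 0 -> roots r_1 = 7/4, r_2 = 1/4.
Take r = r_1 = 7/4. Let y(x) = x^r sum_{n>=0} a_n x^n with a_0 = 1.
Substitute y = x^r sum a_n x^n and match x^{r+n}. The recurrence is
  D(n) a_n - 2 a_{n-1} + 3 a_{n-2} = 0,  where D(n) = (r+n)(r+n-1) + (-1)(r+n) + (7/16).
  a_n = [2 a_{n-1} - 3 a_{n-2}] / D(n).
Since the indicial polynomial factors as (r - r_1)(r - r_2), D(n) = (r_1 + n - r_1)(r_1 + n - r_2) = n(n + 3/2).
Evaluating step by step (a_0 = 1):
  n = 1: D(1) = 1(1 + 3/2) = 5/2; numerator = 2(1) = 2; a_1 = (2)/(5/2) = 4/5
  n = 2: D(2) = 2(2 + 3/2) = 7; numerator = 2(4/5) - 3(1) = -7/5; a_2 = (-7/5)/(7) = -1/5
  n = 3: D(3) = 3(3 + 3/2) = 27/2; numerator = 2(-1/5) - 3(4/5) = -14/5; a_3 = (-14/5)/(27/2) = -28/135
  n = 4: D(4) = 4(4 + 3/2) = 22; numerator = 2(-28/135) - 3(-1/5) = 5/27; a_4 = (5/27)/(22) = 5/594

r = 7/4; a_0 = 1; a_1 = 4/5; a_2 = -1/5; a_3 = -28/135; a_4 = 5/594


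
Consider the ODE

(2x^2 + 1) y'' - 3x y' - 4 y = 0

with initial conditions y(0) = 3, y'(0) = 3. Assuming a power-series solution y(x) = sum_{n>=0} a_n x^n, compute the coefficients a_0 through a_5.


Ansatz: y(x) = sum_{n>=0} a_n x^n, so y'(x) = sum_{n>=1} n a_n x^(n-1) and y''(x) = sum_{n>=2} n(n-1) a_n x^(n-2).
Substitute into P(x) y'' + Q(x) y' + R(x) y = 0 with P(x) = 2x^2 + 1, Q(x) = -3x, R(x) = -4, and match powers of x.
Initial conditions: a_0 = 3, a_1 = 3.
Setting the coefficient of each power of x to zero and solving order by order (substituting the coefficients already found):
  x^0: 2 a_2 - 4 a_0 = 0  ->  2 a_2 = 4 a_0 = 12  ->  a_2 = 6
  x^1: 6 a_3 - 7 a_1 = 0  ->  6 a_3 = 7 a_1 = 21  ->  a_3 = 7/2
  x^2: 12 a_4 - 6 a_2 = 0  ->  12 a_4 = 6 a_2 = 36  ->  a_4 = 3
  x^3: 20 a_5 - a_3 = 0  ->  20 a_5 = a_3 = 7/2  ->  a_5 = 7/40
Truncated series: y(x) = 3 + 3 x + 6 x^2 + (7/2) x^3 + 3 x^4 + (7/40) x^5 + O(x^6).

a_0 = 3; a_1 = 3; a_2 = 6; a_3 = 7/2; a_4 = 3; a_5 = 7/40


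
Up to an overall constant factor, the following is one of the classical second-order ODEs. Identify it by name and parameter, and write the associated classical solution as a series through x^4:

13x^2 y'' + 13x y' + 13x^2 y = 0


All three coefficients share the factor 13; dividing through by 13 gives  x^2 y'' + x y' + x^2 y = 0.
This matches the Bessel equation x^2 y'' + x y' + (x^2 - nu^2) y = 0 with nu^2 = 0, so nu = 0; the solution bounded at x = 0 is J_0(x).
Frobenius at x = 0: indicial roots ±nu; for r = nu the recurrence k(k + 2nu) c_k = -c_{k-2} gives the standard series J_nu(x) = sum_{k>=0} (-1)^k / (k! (k+nu)!) (x/2)^(2k+nu). Evaluate the first 3 terms:
  k = 0: (-1)^0 / (0! * 0! * 2^0) x^0 = 1/(1*1*1) x^0 = (1) x^0
  k = 1: (-1)^1 / (1! * 1! * 2^2) x^2 = -1/(1*1*4) x^2 = (-1/4) x^2
  k = 2: (-1)^2 / (2! * 2! * 2^4) x^4 = 1/(2*2*16) x^4 = (1/64) x^4
Hence J_0(x) = x^4/64 - x^2/4 + 1 + ....

J_0(x); series = x^4/64 - x^2/4 + 1


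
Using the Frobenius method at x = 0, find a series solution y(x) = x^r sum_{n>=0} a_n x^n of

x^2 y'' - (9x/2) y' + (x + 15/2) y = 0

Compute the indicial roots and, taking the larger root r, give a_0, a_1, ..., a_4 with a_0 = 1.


Write in Frobenius form y'' + (p(x)/x) y' + (q(x)/x^2) y = 0:
  p(x) = -9/2,  q(x) = x + 15/2.
Indicial equation: r(r-1) + (-9/2) r + (15/2) = 0 -> roots r_1 = 3, r_2 = 5/2.
Take r = r_1 = 3. Let y(x) = x^r sum_{n>=0} a_n x^n with a_0 = 1.
Substitute y = x^r sum a_n x^n and match x^{r+n}. The recurrence is
  D(n) a_n + 1 a_{n-1} = 0,  where D(n) = (r+n)(r+n-1) + (-9/2)(r+n) + (15/2).
  a_n = -1 / D(n) * a_{n-1}.
Since the indicial polynomial factors as (r - r_1)(r - r_2), D(n) = (r_1 + n - r_1)(r_1 + n - r_2) = n(n + 1/2).
Evaluating step by step (a_0 = 1):
  n = 1: D(1) = 1(1 + 1/2) = 3/2; numerator = -1(1) = -1; a_1 = (-1)/(3/2) = -2/3
  n = 2: D(2) = 2(2 + 1/2) = 5; numerator = -1(-2/3) = 2/3; a_2 = (2/3)/(5) = 2/15
  n = 3: D(3) = 3(3 + 1/2) = 21/2; numerator = -1(2/15) = -2/15; a_3 = (-2/15)/(21/2) = -4/315
  n = 4: D(4) = 4(4 + 1/2) = 18; numerator = -1(-4/315) = 4/315; a_4 = (4/315)/(18) = 2/2835

r = 3; a_0 = 1; a_1 = -2/3; a_2 = 2/15; a_3 = -4/315; a_4 = 2/2835


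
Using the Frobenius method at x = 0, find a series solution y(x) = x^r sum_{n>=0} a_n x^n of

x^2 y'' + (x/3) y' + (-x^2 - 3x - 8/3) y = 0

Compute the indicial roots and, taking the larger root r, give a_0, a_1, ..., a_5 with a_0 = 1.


Write in Frobenius form y'' + (p(x)/x) y' + (q(x)/x^2) y = 0:
  p(x) = 1/3,  q(x) = -x^2 - 3x - 8/3.
Indicial equation: r(r-1) + (1/3) r + (-8/3) = 0 -> roots r_1 = 2, r_2 = -4/3.
Take r = r_1 = 2. Let y(x) = x^r sum_{n>=0} a_n x^n with a_0 = 1.
Substitute y = x^r sum a_n x^n and match x^{r+n}. The recurrence is
  D(n) a_n - 3 a_{n-1} - 1 a_{n-2} = 0,  where D(n) = (r+n)(r+n-1) + (1/3)(r+n) + (-8/3).
  a_n = [3 a_{n-1} + 1 a_{n-2}] / D(n).
Since the indicial polynomial factors as (r - r_1)(r - r_2), D(n) = (r_1 + n - r_1)(r_1 + n - r_2) = n(n + 10/3).
Evaluating step by step (a_0 = 1):
  n = 1: D(1) = 1(1 + 10/3) = 13/3; numerator = 3(1) = 3; a_1 = (3)/(13/3) = 9/13
  n = 2: D(2) = 2(2 + 10/3) = 32/3; numerator = 3(9/13) + 1(1) = 40/13; a_2 = (40/13)/(32/3) = 15/52
  n = 3: D(3) = 3(3 + 10/3) = 19; numerator = 3(15/52) + 1(9/13) = 81/52; a_3 = (81/52)/(19) = 81/988
  n = 4: D(4) = 4(4 + 10/3) = 88/3; numerator = 3(81/988) + 1(15/52) = 132/247; a_4 = (132/247)/(88/3) = 9/494
  n = 5: D(5) = 5(5 + 10/3) = 125/3; numerator = 3(9/494) + 1(81/988) = 135/988; a_5 = (135/988)/(125/3) = 81/24700

r = 2; a_0 = 1; a_1 = 9/13; a_2 = 15/52; a_3 = 81/988; a_4 = 9/494; a_5 = 81/24700


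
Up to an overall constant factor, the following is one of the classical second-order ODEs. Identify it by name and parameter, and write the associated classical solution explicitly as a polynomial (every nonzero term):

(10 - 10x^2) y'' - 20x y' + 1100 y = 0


All three coefficients share the factor 10; dividing through by 10 gives  (1 - x^2) y'' - 2x y' + 110 y = 0.
This matches the Legendre equation (1 - x^2) y'' - 2x y' + n(n+1) y = 0 (note the -2x y' term) with n(n+1) = 110, so n = 10; the polynomial solution is P_10(x).
With y = sum_k a_k x^k, matching x^k gives (k+2)(k+1) a_{k+2} = [k(k+1) - n(n+1)] a_k = (k - 10)(k + 11) a_k. The right side vanishes at k = 10, so the series with the parity of 10 terminates at degree 10.
Standard normalization (P_n(1) = 1): leading coefficient (2n)!/(2^n (n!)^2) = 2432902008176640000/(1024*13168189440000) = 46189/256, so a_10 = 46189/256. Work downward with a_k = (k+1)(k+2) a_{k+2} / ((k - 10)(k + 11)):
  a_8 = (9)(10)(46189/256) / ((8 - 10)(8 + 11)) = (2078505/128)/(-38) = -109395/256
  a_6 = (7)(8)(-109395/256) / ((6 - 10)(6 + 11)) = (-765765/32)/(-68) = 45045/128
  a_4 = (5)(6)(45045/128) / ((4 - 10)(4 + 11)) = (675675/64)/(-90) = -15015/128
  a_2 = (3)(4)(-15015/128) / ((2 - 10)(2 + 11)) = (-45045/32)/(-104) = 3465/256
  a_0 = (1)(2)(3465/256) / ((0 - 10)(0 + 11)) = (3465/128)/(-110) = -63/256
Hence P_10(x) = 46189 x^10/256 - 109395 x^8/256 + 45045 x^6/128 - 15015 x^4/128 + 3465 x^2/256 - 63/256.

P_10(x); series = 46189 x^10/256 - 109395 x^8/256 + 45045 x^6/128 - 15015 x^4/128 + 3465 x^2/256 - 63/256


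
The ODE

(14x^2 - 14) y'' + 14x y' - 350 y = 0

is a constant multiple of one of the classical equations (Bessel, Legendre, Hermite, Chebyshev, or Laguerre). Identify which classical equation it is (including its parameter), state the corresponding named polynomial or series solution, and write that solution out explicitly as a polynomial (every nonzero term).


All three coefficients share the factor -14; dividing through by -14 gives  (1 - x^2) y'' - x y' + 25 y = 0.
This matches the Chebyshev equation (1 - x^2) y'' - x y' + n^2 y = 0 (note the -x y' term, not -2x y') with n^2 = 25, so n = 5; the polynomial solution is T_5(x).
With y = sum_k a_k x^k, matching x^k gives (k+2)(k+1) a_{k+2} = (k^2 - n^2) a_k = (k - 5)(k + 5) a_k. The right side vanishes at k = 5, so the series with the parity of 5 terminates at degree 5.
Standard normalization: leading coefficient of T_n is 2^(n-1), so a_5 = 2^4 = 16. Work downward with a_k = (k+1)(k+2) a_{k+2} / ((k - 5)(k + 5)):
  a_3 = (4)(5)(16) / ((3 - 5)(3 + 5)) = 320/(-16) = -20
  a_1 = (2)(3)(-20) / ((1 - 5)(1 + 5)) = -120/(-24) = 5
Hence T_5(x) = 16 x^5 - 20 x^3 + 5 x.

T_5(x); series = 16 x^5 - 20 x^3 + 5 x


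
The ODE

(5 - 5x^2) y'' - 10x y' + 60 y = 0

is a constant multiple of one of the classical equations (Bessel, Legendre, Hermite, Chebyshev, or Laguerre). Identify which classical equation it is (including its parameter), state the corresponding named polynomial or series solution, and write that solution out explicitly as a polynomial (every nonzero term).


All three coefficients share the factor 5; dividing through by 5 gives  (1 - x^2) y'' - 2x y' + 12 y = 0.
This matches the Legendre equation (1 - x^2) y'' - 2x y' + n(n+1) y = 0 (note the -2x y' term) with n(n+1) = 12, so n = 3; the polynomial solution is P_3(x).
With y = sum_k a_k x^k, matching x^k gives (k+2)(k+1) a_{k+2} = [k(k+1) - n(n+1)] a_k = (k - 3)(k + 4) a_k. The right side vanishes at k = 3, so the series with the parity of 3 terminates at degree 3.
Standard normalization (P_n(1) = 1): leading coefficient (2n)!/(2^n (n!)^2) = 720/(8*36) = 5/2, so a_3 = 5/2. Work downward with a_k = (k+1)(k+2) a_{k+2} / ((k - 3)(k + 4)):
  a_1 = (2)(3)(5/2) / ((1 - 3)(1 + 4)) = 15/(-10) = -3/2
Hence P_3(x) = 5 x^3/2 - 3 x/2.

P_3(x); series = 5 x^3/2 - 3 x/2


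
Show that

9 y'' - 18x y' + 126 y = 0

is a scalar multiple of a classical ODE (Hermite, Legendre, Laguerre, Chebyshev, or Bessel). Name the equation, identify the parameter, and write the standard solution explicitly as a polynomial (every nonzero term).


All three coefficients share the factor 9; dividing through by 9 gives  y'' - 2x y' + 14 y = 0.
This matches the Hermite equation y'' - 2x y' + 2n y = 0 with 2n = 14, so n = 7; the polynomial solution is H_7(x).
With y = sum_k a_k x^k, matching x^k gives (k+2)(k+1) a_{k+2} = 2(k - n) a_k = 2(k - 7) a_k. The right side vanishes at k = 7, so the series with the parity of 7 terminates at degree 7.
Standard normalization: leading coefficient of H_n is 2^n, so a_7 = 2^7 = 128. Work downward with a_k = (k+1)(k+2) a_{k+2} / (2(k - n)):
  a_5 = (6)(7)(128) / (2(5 - 7)) = 5376/(-4) = -1344
  a_3 = (4)(5)(-1344) / (2(3 - 7)) = -26880/(-8) = 3360
  a_1 = (2)(3)(3360) / (2(1 - 7)) = 20160/(-12) = -1680
Hence H_7(x) = 128 x^7 - 1344 x^5 + 3360 x^3 - 1680 x.

H_7(x); series = 128 x^7 - 1344 x^5 + 3360 x^3 - 1680 x


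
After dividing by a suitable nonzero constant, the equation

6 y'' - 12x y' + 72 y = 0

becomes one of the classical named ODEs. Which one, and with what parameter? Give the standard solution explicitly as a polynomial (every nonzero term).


All three coefficients share the factor 6; dividing through by 6 gives  y'' - 2x y' + 12 y = 0.
This matches the Hermite equation y'' - 2x y' + 2n y = 0 with 2n = 12, so n = 6; the polynomial solution is H_6(x).
With y = sum_k a_k x^k, matching x^k gives (k+2)(k+1) a_{k+2} = 2(k - n) a_k = 2(k - 6) a_k. The right side vanishes at k = 6, so the series with the parity of 6 terminates at degree 6.
Standard normalization: leading coefficient of H_n is 2^n, so a_6 = 2^6 = 64. Work downward with a_k = (k+1)(k+2) a_{k+2} / (2(k - n)):
  a_4 = (5)(6)(64) / (2(4 - 6)) = 1920/(-4) = -480
  a_2 = (3)(4)(-480) / (2(2 - 6)) = -5760/(-8) = 720
  a_0 = (1)(2)(720) / (2(0 - 6)) = 1440/(-12) = -120
Hence H_6(x) = 64 x^6 - 480 x^4 + 720 x^2 - 120.

H_6(x); series = 64 x^6 - 480 x^4 + 720 x^2 - 120


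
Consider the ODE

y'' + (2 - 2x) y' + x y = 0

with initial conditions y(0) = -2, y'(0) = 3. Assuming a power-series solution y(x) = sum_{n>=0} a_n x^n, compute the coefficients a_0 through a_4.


Ansatz: y(x) = sum_{n>=0} a_n x^n, so y'(x) = sum_{n>=1} n a_n x^(n-1) and y''(x) = sum_{n>=2} n(n-1) a_n x^(n-2).
Substitute into P(x) y'' + Q(x) y' + R(x) y = 0 with P(x) = 1, Q(x) = 2 - 2x, R(x) = x, and match powers of x.
Initial conditions: a_0 = -2, a_1 = 3.
Setting the coefficient of each power of x to zero and solving order by order (substituting the coefficients already found):
  x^0: 2 a_2 + 2 a_1 = 0  ->  2 a_2 = -2 a_1 = -6  ->  a_2 = -3
  x^1: 6 a_3 + 4 a_2 - 2 a_1 + a_0 = 0  ->  6 a_3 = -4 a_2 + 2 a_1 - a_0 = 20  ->  a_3 = 10/3
  x^2: 12 a_4 + 6 a_3 - 4 a_2 + a_1 = 0  ->  12 a_4 = -6 a_3 + 4 a_2 - a_1 = -35  ->  a_4 = -35/12
Truncated series: y(x) = -2 + 3 x - 3 x^2 + (10/3) x^3 - (35/12) x^4 + O(x^5).

a_0 = -2; a_1 = 3; a_2 = -3; a_3 = 10/3; a_4 = -35/12


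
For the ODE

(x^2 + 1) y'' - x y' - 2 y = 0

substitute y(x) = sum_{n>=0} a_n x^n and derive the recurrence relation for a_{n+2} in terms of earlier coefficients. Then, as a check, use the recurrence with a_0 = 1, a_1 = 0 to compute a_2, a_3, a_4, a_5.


Substitute y = sum_n a_n x^n.
(1 + 1 x^2) y'' contributes (n+2)(n+1) a_{n+2} + n(n-1) a_n at x^n.
-x y'(x) contributes -n a_n at x^n.
-2 y(x) contributes -2 a_n at x^n.
Matching x^n: (n+2)(n+1) a_{n+2} + (n(n-1) - n - 2) a_n = 0.
Thus a_{n+2} = (-n(n-1) + n + 2) / ((n+1)(n+2)) * a_n.

Check with a_0 = 1, a_1 = 0 (apply the recurrence for n = 0, 1, 2, 3): a_0 = 1, a_1 = 0, a_2 = 1, a_3 = 0, a_4 = 1/6, a_5 = 0.

a_(n+2) = (-n(n-1) + n + 2) / ((n+1)(n+2)) * a_n; check: a_0 = 1, a_1 = 0, a_2 = 1, a_3 = 0, a_4 = 1/6, a_5 = 0


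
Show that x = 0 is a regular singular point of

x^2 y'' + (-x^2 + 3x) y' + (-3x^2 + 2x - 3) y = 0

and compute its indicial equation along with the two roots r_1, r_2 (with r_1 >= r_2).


Divide by x^2 to reach normal form y'' + P_1(x) y' + P_2(x) y = 0 with P_1(x) = -1 + 3/x and P_2(x) = -3 + 2/x - 3/x^2.
x = 0 is a singular point because the y'-coefficient -1 + 3/x has a pole at x = 0 and the y-coefficient -3 + 2/x - 3/x^2 has a pole at x = 0.
It is a regular singular point because x P_1(x) = p(x) = 3 - x and x^2 P_2(x) = q(x) = -3x^2 + 2x - 3 are polynomials, hence analytic at x = 0.
p(0) = 3,  q(0) = -3.
Indicial equation: r(r-1) + p(0) r + q(0) = 0, i.e. r^2 + (p(0) - 1) r + q(0) = 0, i.e. r^2 + 2 r - 3 = 0.
Discriminant: (2)^2 - 4(-3) = 16, so r = (-2 ± 4)/2.
Solving: r_1 = 1, r_2 = -3.

indicial: r^2 + 2 r - 3 = 0; roots r_1 = 1, r_2 = -3


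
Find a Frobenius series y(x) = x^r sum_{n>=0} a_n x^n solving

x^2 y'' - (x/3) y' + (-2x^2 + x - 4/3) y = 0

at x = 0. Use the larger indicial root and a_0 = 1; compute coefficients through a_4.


Write in Frobenius form y'' + (p(x)/x) y' + (q(x)/x^2) y = 0:
  p(x) = -1/3,  q(x) = -2x^2 + x - 4/3.
Indicial equation: r(r-1) + (-1/3) r + (-4/3) = 0 -> roots r_1 = 2, r_2 = -2/3.
Take r = r_1 = 2. Let y(x) = x^r sum_{n>=0} a_n x^n with a_0 = 1.
Substitute y = x^r sum a_n x^n and match x^{r+n}. The recurrence is
  D(n) a_n + 1 a_{n-1} - 2 a_{n-2} = 0,  where D(n) = (r+n)(r+n-1) + (-1/3)(r+n) + (-4/3).
  a_n = [-1 a_{n-1} + 2 a_{n-2}] / D(n).
Since the indicial polynomial factors as (r - r_1)(r - r_2), D(n) = (r_1 + n - r_1)(r_1 + n - r_2) = n(n + 8/3).
Evaluating step by step (a_0 = 1):
  n = 1: D(1) = 1(1 + 8/3) = 11/3; numerator = -1(1) = -1; a_1 = (-1)/(11/3) = -3/11
  n = 2: D(2) = 2(2 + 8/3) = 28/3; numerator = -1(-3/11) + 2(1) = 25/11; a_2 = (25/11)/(28/3) = 75/308
  n = 3: D(3) = 3(3 + 8/3) = 17; numerator = -1(75/308) + 2(-3/11) = -243/308; a_3 = (-243/308)/(17) = -243/5236
  n = 4: D(4) = 4(4 + 8/3) = 80/3; numerator = -1(-243/5236) + 2(75/308) = 399/748; a_4 = (399/748)/(80/3) = 1197/59840

r = 2; a_0 = 1; a_1 = -3/11; a_2 = 75/308; a_3 = -243/5236; a_4 = 1197/59840


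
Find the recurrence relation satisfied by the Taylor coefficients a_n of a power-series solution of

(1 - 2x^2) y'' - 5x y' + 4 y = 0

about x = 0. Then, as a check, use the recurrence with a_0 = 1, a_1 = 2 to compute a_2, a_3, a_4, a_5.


Substitute y = sum_n a_n x^n.
(1 - 2 x^2) y'' contributes (n+2)(n+1) a_{n+2} - 2 n(n-1) a_n at x^n.
-5 x y'(x) contributes -5 n a_n at x^n.
4 y(x) contributes 4 a_n at x^n.
Matching x^n: (n+2)(n+1) a_{n+2} + (-2 n(n-1) - 5 n + 4) a_n = 0.
Thus a_{n+2} = (2 n(n-1) + 5 n - 4) / ((n+1)(n+2)) * a_n.

Check with a_0 = 1, a_1 = 2 (apply the recurrence for n = 0, 1, 2, 3): a_0 = 1, a_1 = 2, a_2 = -2, a_3 = 1/3, a_4 = -5/3, a_5 = 23/60.

a_(n+2) = (2 n(n-1) + 5 n - 4) / ((n+1)(n+2)) * a_n; check: a_0 = 1, a_1 = 2, a_2 = -2, a_3 = 1/3, a_4 = -5/3, a_5 = 23/60


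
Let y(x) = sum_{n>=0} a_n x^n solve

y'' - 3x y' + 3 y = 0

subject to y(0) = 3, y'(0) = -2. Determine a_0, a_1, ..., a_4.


Ansatz: y(x) = sum_{n>=0} a_n x^n, so y'(x) = sum_{n>=1} n a_n x^(n-1) and y''(x) = sum_{n>=2} n(n-1) a_n x^(n-2).
Substitute into P(x) y'' + Q(x) y' + R(x) y = 0 with P(x) = 1, Q(x) = -3x, R(x) = 3, and match powers of x.
Initial conditions: a_0 = 3, a_1 = -2.
Setting the coefficient of each power of x to zero and solving order by order (substituting the coefficients already found):
  x^0: 2 a_2 + 3 a_0 = 0  ->  2 a_2 = -3 a_0 = -9  ->  a_2 = -9/2
  x^1: 6 a_3 = 0  ->  a_3 = 0
  x^2: 12 a_4 - 3 a_2 = 0  ->  12 a_4 = 3 a_2 = -27/2  ->  a_4 = -9/8
Truncated series: y(x) = 3 - 2 x - (9/2) x^2 - (9/8) x^4 + O(x^5).

a_0 = 3; a_1 = -2; a_2 = -9/2; a_3 = 0; a_4 = -9/8


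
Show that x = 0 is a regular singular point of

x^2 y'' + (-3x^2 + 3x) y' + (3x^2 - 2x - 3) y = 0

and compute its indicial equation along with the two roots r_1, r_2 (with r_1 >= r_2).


Divide by x^2 to reach normal form y'' + P_1(x) y' + P_2(x) y = 0 with P_1(x) = -3 + 3/x and P_2(x) = 3 - 2/x - 3/x^2.
x = 0 is a singular point because the y'-coefficient -3 + 3/x has a pole at x = 0 and the y-coefficient 3 - 2/x - 3/x^2 has a pole at x = 0.
It is a regular singular point because x P_1(x) = p(x) = 3 - 3x and x^2 P_2(x) = q(x) = 3x^2 - 2x - 3 are polynomials, hence analytic at x = 0.
p(0) = 3,  q(0) = -3.
Indicial equation: r(r-1) + p(0) r + q(0) = 0, i.e. r^2 + (p(0) - 1) r + q(0) = 0, i.e. r^2 + 2 r - 3 = 0.
Discriminant: (2)^2 - 4(-3) = 16, so r = (-2 ± 4)/2.
Solving: r_1 = 1, r_2 = -3.

indicial: r^2 + 2 r - 3 = 0; roots r_1 = 1, r_2 = -3


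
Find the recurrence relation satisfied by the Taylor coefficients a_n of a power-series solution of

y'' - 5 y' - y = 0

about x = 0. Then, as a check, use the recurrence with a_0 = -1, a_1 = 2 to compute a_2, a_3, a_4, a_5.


Substitute y = sum_n a_n x^n.
y''(x) has coefficient (n+2)(n+1) a_{n+2} at x^n;
-5 y'(x) has coefficient -5 (n+1) a_{n+1} at x^n;
-y(x) has coefficient -1 a_n at x^n.
Matching x^n: (n+2)(n+1) a_{n+2} - 5 (n+1) a_{n+1} - 1 a_n = 0.
Thus a_{n+2} = [5 (n+1) a_{n+1} + 1 a_n] / ((n+1)(n+2)).

Check with a_0 = -1, a_1 = 2 (apply the recurrence for n = 0, 1, 2, 3): a_0 = -1, a_1 = 2, a_2 = 9/2, a_3 = 47/6, a_4 = 61/6, a_5 = 1267/120.

a_(n+2) = [5 (n+1) a_(n+1) + 1 a_n] / ((n+1)(n+2)); check: a_0 = -1, a_1 = 2, a_2 = 9/2, a_3 = 47/6, a_4 = 61/6, a_5 = 1267/120


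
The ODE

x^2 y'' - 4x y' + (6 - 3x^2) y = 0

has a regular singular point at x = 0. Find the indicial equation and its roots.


Divide by x^2 to reach normal form y'' + P_1(x) y' + P_2(x) y = 0 with P_1(x) = -4/x and P_2(x) = -3 + 6/x^2.
x = 0 is a singular point because the y'-coefficient -4/x has a pole at x = 0 and the y-coefficient -3 + 6/x^2 has a pole at x = 0.
It is a regular singular point because x P_1(x) = p(x) = -4 and x^2 P_2(x) = q(x) = 6 - 3x^2 are polynomials, hence analytic at x = 0.
p(0) = -4,  q(0) = 6.
Indicial equation: r(r-1) + p(0) r + q(0) = 0, i.e. r^2 + (p(0) - 1) r + q(0) = 0, i.e. r^2 - 5 r + 6 = 0.
Discriminant: (-5)^2 - 4(6) = 1, so r = (5 ± 1)/2.
Solving: r_1 = 3, r_2 = 2.

indicial: r^2 - 5 r + 6 = 0; roots r_1 = 3, r_2 = 2


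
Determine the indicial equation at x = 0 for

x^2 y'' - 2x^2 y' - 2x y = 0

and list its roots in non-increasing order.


Divide by x^2 to reach normal form y'' + P_1(x) y' + P_2(x) y = 0 with P_1(x) = -2 and P_2(x) = -2/x.
x = 0 is a singular point because the y-coefficient -2/x has a pole at x = 0.
It is a regular singular point because x P_1(x) = p(x) = -2x and x^2 P_2(x) = q(x) = -2x are polynomials, hence analytic at x = 0.
p(0) = 0,  q(0) = 0.
Indicial equation: r(r-1) + p(0) r + q(0) = 0, i.e. r^2 + (p(0) - 1) r + q(0) = 0, i.e. r^2 - 1 r = 0.
Discriminant: (-1)^2 - 4(0) = 1, so r = (1 ± 1)/2.
Solving: r_1 = 1, r_2 = 0.

indicial: r^2 - 1 r = 0; roots r_1 = 1, r_2 = 0


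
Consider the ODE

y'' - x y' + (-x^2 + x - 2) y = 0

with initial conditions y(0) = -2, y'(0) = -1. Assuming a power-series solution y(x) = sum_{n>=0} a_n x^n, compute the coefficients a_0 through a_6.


Ansatz: y(x) = sum_{n>=0} a_n x^n, so y'(x) = sum_{n>=1} n a_n x^(n-1) and y''(x) = sum_{n>=2} n(n-1) a_n x^(n-2).
Substitute into P(x) y'' + Q(x) y' + R(x) y = 0 with P(x) = 1, Q(x) = -x, R(x) = -x^2 + x - 2, and match powers of x.
Initial conditions: a_0 = -2, a_1 = -1.
Setting the coefficient of each power of x to zero and solving order by order (substituting the coefficients already found):
  x^0: 2 a_2 - 2 a_0 = 0  ->  2 a_2 = 2 a_0 = -4  ->  a_2 = -2
  x^1: 6 a_3 - 3 a_1 + a_0 = 0  ->  6 a_3 = 3 a_1 - a_0 = -1  ->  a_3 = -1/6
  x^2: 12 a_4 - 4 a_2 + a_1 - a_0 = 0  ->  12 a_4 = 4 a_2 - a_1 + a_0 = -9  ->  a_4 = -3/4
  x^3: 20 a_5 - 5 a_3 + a_2 - a_1 = 0  ->  20 a_5 = 5 a_3 - a_2 + a_1 = 1/6  ->  a_5 = 1/120
  x^4: 30 a_6 - 6 a_4 + a_3 - a_2 = 0  ->  30 a_6 = 6 a_4 - a_3 + a_2 = -19/3  ->  a_6 = -19/90
Truncated series: y(x) = -2 - x - 2 x^2 - (1/6) x^3 - (3/4) x^4 + (1/120) x^5 - (19/90) x^6 + O(x^7).

a_0 = -2; a_1 = -1; a_2 = -2; a_3 = -1/6; a_4 = -3/4; a_5 = 1/120; a_6 = -19/90


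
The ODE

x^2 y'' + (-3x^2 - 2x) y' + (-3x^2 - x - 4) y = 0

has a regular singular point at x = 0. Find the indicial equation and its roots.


Divide by x^2 to reach normal form y'' + P_1(x) y' + P_2(x) y = 0 with P_1(x) = -3 - 2/x and P_2(x) = -3 - 1/x - 4/x^2.
x = 0 is a singular point because the y'-coefficient -3 - 2/x has a pole at x = 0 and the y-coefficient -3 - 1/x - 4/x^2 has a pole at x = 0.
It is a regular singular point because x P_1(x) = p(x) = -3x - 2 and x^2 P_2(x) = q(x) = -3x^2 - x - 4 are polynomials, hence analytic at x = 0.
p(0) = -2,  q(0) = -4.
Indicial equation: r(r-1) + p(0) r + q(0) = 0, i.e. r^2 + (p(0) - 1) r + q(0) = 0, i.e. r^2 - 3 r - 4 = 0.
Discriminant: (-3)^2 - 4(-4) = 25, so r = (3 ± 5)/2.
Solving: r_1 = 4, r_2 = -1.

indicial: r^2 - 3 r - 4 = 0; roots r_1 = 4, r_2 = -1
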